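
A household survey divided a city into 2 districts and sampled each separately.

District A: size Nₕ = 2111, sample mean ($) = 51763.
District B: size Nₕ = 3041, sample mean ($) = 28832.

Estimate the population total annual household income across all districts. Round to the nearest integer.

196949805

A: 2111·51763 = 109271693
B: 3041·28832 = 87678112
τ̂ = Σ Nₕx̄ₕ = 196949805.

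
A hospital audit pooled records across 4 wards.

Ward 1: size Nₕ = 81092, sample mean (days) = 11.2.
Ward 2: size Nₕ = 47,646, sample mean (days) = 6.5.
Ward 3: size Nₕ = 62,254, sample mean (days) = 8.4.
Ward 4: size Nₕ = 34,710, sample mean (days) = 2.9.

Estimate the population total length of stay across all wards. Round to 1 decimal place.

Estimate total by summing Nₕ·x̄ₕ over strata.
81092·11.2 + 47646·6.5 + 62254·8.4 + 34710·2.9 = 908230.4 + 309699 + 522933.6 + 100659 = 1841522.0.

1841522.0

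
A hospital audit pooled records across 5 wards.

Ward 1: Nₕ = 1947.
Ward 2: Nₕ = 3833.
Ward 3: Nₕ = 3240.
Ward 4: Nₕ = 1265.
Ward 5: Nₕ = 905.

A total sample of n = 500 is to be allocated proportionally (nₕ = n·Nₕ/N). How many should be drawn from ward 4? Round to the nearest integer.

N = 1947 + 3833 + 3240 + 1265 + 905 = 11190.
n_4 = 500·1265/11190 = 56.524... → 57.

57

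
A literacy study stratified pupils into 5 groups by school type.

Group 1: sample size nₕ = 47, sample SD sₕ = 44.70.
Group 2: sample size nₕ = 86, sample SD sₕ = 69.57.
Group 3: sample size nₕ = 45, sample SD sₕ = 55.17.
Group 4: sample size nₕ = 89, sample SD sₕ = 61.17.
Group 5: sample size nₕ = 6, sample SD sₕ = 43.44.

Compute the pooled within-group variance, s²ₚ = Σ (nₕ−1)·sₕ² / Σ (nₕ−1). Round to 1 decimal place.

Degrees of freedom: 46 + 85 + 44 + 88 + 5 = 268.
Σ(nₕ−1)sₕ² = 46·1998.09 + 85·4839.9849 + 44·3043.7289 + 88·3741.7689 + 5·1887.0336 = 975945.7593.
s²ₚ = 975945.7593 / 268 = 3641.589... → 3641.6.

3641.6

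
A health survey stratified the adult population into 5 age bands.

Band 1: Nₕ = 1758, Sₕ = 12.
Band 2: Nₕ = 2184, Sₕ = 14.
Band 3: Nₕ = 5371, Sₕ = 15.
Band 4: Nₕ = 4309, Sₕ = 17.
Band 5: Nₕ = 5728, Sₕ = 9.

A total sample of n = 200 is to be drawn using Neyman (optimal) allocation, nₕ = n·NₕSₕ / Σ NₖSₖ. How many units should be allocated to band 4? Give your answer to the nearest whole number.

57

Σ NₕSₕ = 1758·12 + 2184·14 + 5371·15 + 4309·17 + 5728·9 = 257042.
Share for 4: 73253/257042 = 0.28498.
n_4 = 200 × 0.28498 = 56.997... → 57.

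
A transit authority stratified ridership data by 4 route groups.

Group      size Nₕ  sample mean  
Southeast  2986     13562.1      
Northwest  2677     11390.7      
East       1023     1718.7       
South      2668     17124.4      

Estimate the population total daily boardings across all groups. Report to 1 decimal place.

118435463.8

Estimate total by summing Nₕ·x̄ₕ over strata.
2986·13562.1 + 2677·11390.7 + 1023·1718.7 + 2668·17124.4 = 40496430.6 + 30492903.9 + 1758230.1 + 45687899.2 = 118435463.8.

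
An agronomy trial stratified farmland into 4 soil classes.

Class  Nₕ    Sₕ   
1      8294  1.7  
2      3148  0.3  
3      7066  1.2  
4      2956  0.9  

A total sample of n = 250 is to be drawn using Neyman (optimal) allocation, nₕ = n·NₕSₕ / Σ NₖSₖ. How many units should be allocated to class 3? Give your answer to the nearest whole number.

Σ NₕSₕ = 8294·1.7 + 3148·0.3 + 7066·1.2 + 2956·0.9 = 26183.8.
Share for 3: 8479.2/26183.8 = 0.32383.
n_3 = 250 × 0.32383 = 80.958... → 81.

81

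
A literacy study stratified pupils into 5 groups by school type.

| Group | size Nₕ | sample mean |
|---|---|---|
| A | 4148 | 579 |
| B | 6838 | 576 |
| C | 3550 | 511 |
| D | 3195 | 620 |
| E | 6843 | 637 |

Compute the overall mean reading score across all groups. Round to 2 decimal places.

589.82

N = 4148 + 6838 + 3550 + 3195 + 6843 = 24574.
Weight each subgroup mean by Nₕ/N and sum.
Σ Nₕx̄ₕ = 4148·579 + 6838·576 + 3550·511 + 3195·620 + 6843·637 = 2401692 + 3938688 + 1814050 + 1980900 + 4358991 = 14494321.
Divide by N: 14494321 / 24574 = 589.8234... → 589.82.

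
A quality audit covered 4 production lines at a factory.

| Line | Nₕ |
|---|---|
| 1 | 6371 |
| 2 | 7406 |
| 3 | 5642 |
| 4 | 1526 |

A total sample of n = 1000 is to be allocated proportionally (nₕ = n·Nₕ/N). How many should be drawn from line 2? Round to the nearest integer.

354

N = 6371 + 7406 + 5642 + 1526 = 20945.
n_2 = 1000·7406/20945 = 353.593... → 354.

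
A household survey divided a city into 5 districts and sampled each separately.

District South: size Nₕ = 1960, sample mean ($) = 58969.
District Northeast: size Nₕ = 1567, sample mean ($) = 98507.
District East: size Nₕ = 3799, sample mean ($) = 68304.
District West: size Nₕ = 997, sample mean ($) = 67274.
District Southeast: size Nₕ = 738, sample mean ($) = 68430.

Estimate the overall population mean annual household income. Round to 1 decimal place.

x̄_st = (Σ Nₕx̄ₕ) / (Σ Nₕ) = (1960·58969 + 1567·98507 + 3799·68304 + 997·67274 + 738·68430) / 9061
= 647000123 / 9061 = 71404.936... → 71404.9.

71404.9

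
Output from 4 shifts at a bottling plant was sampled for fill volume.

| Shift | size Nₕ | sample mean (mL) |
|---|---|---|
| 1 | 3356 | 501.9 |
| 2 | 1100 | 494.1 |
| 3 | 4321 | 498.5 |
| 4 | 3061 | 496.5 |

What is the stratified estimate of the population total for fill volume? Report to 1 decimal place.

5901691.4

Estimate total by summing Nₕ·x̄ₕ over strata.
3356·501.9 + 1100·494.1 + 4321·498.5 + 3061·496.5 = 1684376.4 + 543510 + 2154018.5 + 1519786.5 = 5901691.4.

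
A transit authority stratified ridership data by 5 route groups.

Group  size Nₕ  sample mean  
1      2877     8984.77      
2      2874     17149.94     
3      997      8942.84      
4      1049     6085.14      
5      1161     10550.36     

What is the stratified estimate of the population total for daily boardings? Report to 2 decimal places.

Estimate total by summing Nₕ·x̄ₕ over strata.
2877·8984.77 + 2874·17149.94 + 997·8942.84 + 1049·6085.14 + 1161·10550.36 = 25849183.29 + 49288927.56 + 8916011.48 + 6383311.86 + 12248967.96 = 102686402.15.

102686402.15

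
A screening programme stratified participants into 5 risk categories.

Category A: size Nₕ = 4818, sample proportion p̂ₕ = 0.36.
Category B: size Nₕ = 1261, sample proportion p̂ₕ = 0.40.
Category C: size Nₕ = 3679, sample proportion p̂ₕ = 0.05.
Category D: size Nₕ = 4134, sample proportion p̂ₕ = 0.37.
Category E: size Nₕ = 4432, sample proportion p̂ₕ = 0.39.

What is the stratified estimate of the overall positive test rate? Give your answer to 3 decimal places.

Wₕ = Nₕ/N with N = 18324: 0.2629, 0.0688, 0.2008, 0.2256, 0.2419.
p̂_st = 0.2629·0.36 + 0.0688·0.40 + 0.2008·0.05 + 0.2256·0.37 + 0.2419·0.39 ≈ 0.31002... → 0.310.

0.310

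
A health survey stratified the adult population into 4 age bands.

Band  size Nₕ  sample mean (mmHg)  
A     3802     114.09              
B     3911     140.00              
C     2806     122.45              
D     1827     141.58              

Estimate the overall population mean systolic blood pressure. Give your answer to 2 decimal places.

x̄_st = (Σ Nₕx̄ₕ) / (Σ Nₕ) = (3802·114.09 + 3911·140.00 + 2806·122.45 + 1827·141.58) / 12346
= 1583571.54 / 12346 = 128.2660... → 128.27.

128.27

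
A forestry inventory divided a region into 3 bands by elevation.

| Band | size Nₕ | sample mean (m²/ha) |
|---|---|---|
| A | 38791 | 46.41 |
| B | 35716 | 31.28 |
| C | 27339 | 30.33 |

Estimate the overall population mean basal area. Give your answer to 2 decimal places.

36.79

N = 38791 + 35716 + 27339 = 101846.
Overall mean = Σ (Nₕ/N)·x̄ₕ — weight by population share, not a simple average.
Σ Nₕx̄ₕ = 38791·46.41 + 35716·31.28 + 27339·30.33 = 1800290.31 + 1117196.48 + 829191.87 = 3746678.66.
Divide by N: 3746678.66 / 101846 = 36.7877... → 36.79.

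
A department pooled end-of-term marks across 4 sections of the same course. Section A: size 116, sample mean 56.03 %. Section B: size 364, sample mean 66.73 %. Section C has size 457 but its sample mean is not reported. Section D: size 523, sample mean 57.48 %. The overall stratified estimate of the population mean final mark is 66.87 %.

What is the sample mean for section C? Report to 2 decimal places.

80.48

N = 116 + 364 + 457 + 523 = 1460.
Overall total = μ·N = 66.87·1460 = 97630.2.
Subtract the known strata: 116·56.03 + 364·66.73 + 523·57.48 = 60851.24.
Remaining total for section C: 97630.2 − 60851.24 = 36778.96.
Divide by its size: 36778.96 / 457 = 80.4791... → 80.48.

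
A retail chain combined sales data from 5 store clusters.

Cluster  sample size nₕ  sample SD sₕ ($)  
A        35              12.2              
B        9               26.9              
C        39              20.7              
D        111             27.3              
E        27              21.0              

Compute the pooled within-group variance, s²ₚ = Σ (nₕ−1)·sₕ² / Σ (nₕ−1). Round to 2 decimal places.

558.24

Degrees of freedom: 34 + 8 + 38 + 110 + 26 = 216.
Σ(nₕ−1)sₕ² = 34·148.84 + 8·723.61 + 38·428.49 + 110·745.29 + 26·441 = 120579.96.
s²ₚ = 120579.96 / 216 = 558.2406... → 558.24.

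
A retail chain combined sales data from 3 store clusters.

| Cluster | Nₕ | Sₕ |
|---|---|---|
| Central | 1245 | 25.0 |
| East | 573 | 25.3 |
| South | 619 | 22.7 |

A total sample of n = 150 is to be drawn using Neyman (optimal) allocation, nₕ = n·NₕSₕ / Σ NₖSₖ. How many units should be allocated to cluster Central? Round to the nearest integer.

78

Central: NₕSₕ = 1245·25.0 = 31125
East: NₕSₕ = 573·25.3 = 14496.9
South: NₕSₕ = 619·22.7 = 14051.3
Σ NₕSₕ = 59673.2.
n_Central = 150·31125/59673.2 = 78.239... → 78.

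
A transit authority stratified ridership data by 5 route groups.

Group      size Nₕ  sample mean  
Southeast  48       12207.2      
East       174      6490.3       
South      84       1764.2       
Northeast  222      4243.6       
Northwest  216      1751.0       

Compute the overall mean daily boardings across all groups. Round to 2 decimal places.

x̄_st = (Σ Nₕx̄ₕ) / (Σ Nₕ) = (48·12207.2 + 174·6490.3 + 84·1764.2 + 222·4243.6 + 216·1751.0) / 744
= 3183745.8 / 744 = 4279.2282... → 4279.23.

4279.23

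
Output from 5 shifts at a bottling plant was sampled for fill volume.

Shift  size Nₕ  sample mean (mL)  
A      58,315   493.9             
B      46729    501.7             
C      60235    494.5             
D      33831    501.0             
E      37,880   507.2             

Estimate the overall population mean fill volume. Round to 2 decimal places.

498.73

x̄_st = (Σ Nₕx̄ₕ) / (Σ Nₕ) = (58315·493.9 + 46729·501.7 + 60235·494.5 + 33831·501.0 + 37880·507.2) / 236990
= 118193992.3 / 236990 = 498.7299... → 498.73.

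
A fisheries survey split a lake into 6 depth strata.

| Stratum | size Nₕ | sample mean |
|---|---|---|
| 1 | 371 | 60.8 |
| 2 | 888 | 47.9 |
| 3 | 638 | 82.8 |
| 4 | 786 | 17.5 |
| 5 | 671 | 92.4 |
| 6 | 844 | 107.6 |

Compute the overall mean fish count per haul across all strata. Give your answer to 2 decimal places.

x̄_st = (Σ Nₕx̄ₕ) / (Σ Nₕ) = (371·60.8 + 888·47.9 + 638·82.8 + 786·17.5 + 671·92.4 + 844·107.6) / 4198
= 284488.2 / 4198 = 67.7676... → 67.77.

67.77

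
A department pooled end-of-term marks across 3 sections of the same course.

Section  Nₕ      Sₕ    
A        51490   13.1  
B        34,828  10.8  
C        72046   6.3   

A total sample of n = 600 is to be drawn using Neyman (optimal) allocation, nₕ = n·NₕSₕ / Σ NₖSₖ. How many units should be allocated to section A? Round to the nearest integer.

269

Σ NₕSₕ = 51490·13.1 + 34828·10.8 + 72046·6.3 = 1504551.2.
Share for A: 674519/1504551.2 = 0.44832.
n_A = 600 × 0.44832 = 268.991... → 269.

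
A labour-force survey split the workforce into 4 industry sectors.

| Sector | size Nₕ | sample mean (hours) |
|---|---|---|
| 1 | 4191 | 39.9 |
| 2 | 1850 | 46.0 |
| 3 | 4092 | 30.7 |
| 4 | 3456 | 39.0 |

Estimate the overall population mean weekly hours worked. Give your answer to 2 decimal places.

37.73

N = 4191 + 1850 + 4092 + 3456 = 13589.
Overall mean = Σ (Nₕ/N)·x̄ₕ — weight by population share, not a simple average.
Σ Nₕx̄ₕ = 4191·39.9 + 1850·46.0 + 4092·30.7 + 3456·39.0 = 167220.9 + 85100 + 125624.4 + 134784 = 512729.3.
Divide by N: 512729.3 / 13589 = 37.7312... → 37.73.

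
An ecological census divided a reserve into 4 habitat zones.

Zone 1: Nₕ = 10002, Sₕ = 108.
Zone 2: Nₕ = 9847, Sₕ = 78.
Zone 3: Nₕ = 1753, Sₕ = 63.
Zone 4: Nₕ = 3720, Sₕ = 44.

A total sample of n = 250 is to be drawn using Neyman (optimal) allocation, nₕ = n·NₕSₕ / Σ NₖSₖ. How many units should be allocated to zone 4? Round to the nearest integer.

19

1: NₕSₕ = 10002·108 = 1080216
2: NₕSₕ = 9847·78 = 768066
3: NₕSₕ = 1753·63 = 110439
4: NₕSₕ = 3720·44 = 163680
Σ NₕSₕ = 2122401.
n_4 = 250·163680/2122401 = 19.280... → 19.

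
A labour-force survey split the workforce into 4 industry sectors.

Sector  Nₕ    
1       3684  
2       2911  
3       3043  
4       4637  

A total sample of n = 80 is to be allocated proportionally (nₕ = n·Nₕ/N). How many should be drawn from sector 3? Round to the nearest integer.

Share of sector 3 = 3043/14275 = 0.21317.
Allocate 80 × 0.21317 = 17.054... → 17.

17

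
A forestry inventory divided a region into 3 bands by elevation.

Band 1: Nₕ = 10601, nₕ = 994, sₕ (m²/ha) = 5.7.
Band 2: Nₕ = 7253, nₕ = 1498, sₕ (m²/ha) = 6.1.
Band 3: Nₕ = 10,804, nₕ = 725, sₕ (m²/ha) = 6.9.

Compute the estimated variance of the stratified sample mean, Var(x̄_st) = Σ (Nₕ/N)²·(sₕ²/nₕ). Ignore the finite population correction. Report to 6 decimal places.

N = 28658. Term for each stratum: Wₕ²sₕ²/nₕ.
Var(x̄_st) = 0.004472653 + 0.001591078 + 0.009333350 = 0.015397082 → 0.015397.

0.015397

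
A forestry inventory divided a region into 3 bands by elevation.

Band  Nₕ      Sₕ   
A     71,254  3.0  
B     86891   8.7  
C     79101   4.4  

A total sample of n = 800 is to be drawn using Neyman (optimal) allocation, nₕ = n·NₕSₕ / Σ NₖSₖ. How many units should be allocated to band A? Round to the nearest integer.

130

A: NₕSₕ = 71254·3.0 = 213762
B: NₕSₕ = 86891·8.7 = 755951.7
C: NₕSₕ = 79101·4.4 = 348044.4
Σ NₕSₕ = 1317758.1.
n_A = 800·213762/1317758.1 = 129.773... → 130.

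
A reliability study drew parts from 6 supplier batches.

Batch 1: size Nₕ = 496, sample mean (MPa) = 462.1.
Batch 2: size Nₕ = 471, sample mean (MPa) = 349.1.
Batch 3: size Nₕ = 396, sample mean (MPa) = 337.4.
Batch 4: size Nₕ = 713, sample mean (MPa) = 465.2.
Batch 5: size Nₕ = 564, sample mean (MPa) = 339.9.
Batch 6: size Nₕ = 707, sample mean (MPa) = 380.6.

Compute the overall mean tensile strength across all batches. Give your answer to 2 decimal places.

394.30

x̄_st = (Σ Nₕx̄ₕ) / (Σ Nₕ) = (496·462.1 + 471·349.1 + 396·337.4 + 713·465.2 + 564·339.9 + 707·380.6) / 3347
= 1319713.5 / 3347 = 394.2974... → 394.30.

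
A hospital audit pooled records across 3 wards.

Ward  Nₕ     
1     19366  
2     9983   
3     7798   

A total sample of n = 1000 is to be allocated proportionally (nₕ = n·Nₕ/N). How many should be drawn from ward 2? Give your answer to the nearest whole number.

269

N = 19366 + 9983 + 7798 = 37147.
n_2 = 1000·9983/37147 = 268.743... → 269.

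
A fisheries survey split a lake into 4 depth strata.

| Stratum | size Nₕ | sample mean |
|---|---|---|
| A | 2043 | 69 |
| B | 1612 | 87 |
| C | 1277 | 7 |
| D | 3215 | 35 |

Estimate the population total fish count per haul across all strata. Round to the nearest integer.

402675

Population total = Σ Nₕ·x̄ₕ (each stratum's size times its mean).
2043·69 + 1612·87 + 1277·7 + 3215·35 = 140967 + 140244 + 8939 + 112525 = 402675.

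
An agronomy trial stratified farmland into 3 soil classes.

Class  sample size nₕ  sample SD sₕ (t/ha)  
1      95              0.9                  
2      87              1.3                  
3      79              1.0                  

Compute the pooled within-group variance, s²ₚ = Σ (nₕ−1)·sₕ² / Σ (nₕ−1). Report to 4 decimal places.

1: (95−1)·0.9² = 94·0.81 = 76.14
2: (87−1)·1.3² = 86·1.69 = 145.34
3: (79−1)·1.0² = 78·1 = 78
Numerator = 299.48; denominator = Σ(nₕ−1) = 258.
s²ₚ = 299.48/258 = 1.160775... → 1.1608.

1.1608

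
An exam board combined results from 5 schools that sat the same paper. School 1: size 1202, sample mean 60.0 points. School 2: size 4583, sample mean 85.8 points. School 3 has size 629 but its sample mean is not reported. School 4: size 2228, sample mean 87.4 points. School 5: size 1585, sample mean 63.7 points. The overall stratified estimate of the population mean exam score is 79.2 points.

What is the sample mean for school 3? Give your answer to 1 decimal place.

77.8

N = 1202 + 4583 + 629 + 2228 + 1585 = 10227.
Overall total = μ·N = 79.2·10227 = 809978.4.
Subtract the known strata: 1202·60.0 + 4583·85.8 + 2228·87.4 + 1585·63.7 = 761033.1.
Remaining total for school 3: 809978.4 − 761033.1 = 48945.3.
Divide by its size: 48945.3 / 629 = 77.814... → 77.8.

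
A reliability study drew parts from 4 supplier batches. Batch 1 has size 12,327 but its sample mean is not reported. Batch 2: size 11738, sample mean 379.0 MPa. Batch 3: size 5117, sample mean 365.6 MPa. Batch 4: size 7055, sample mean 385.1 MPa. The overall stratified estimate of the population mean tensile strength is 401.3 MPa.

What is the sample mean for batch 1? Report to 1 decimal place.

N = 12327 + 11738 + 5117 + 7055 = 36237.
Overall total = μ·N = 401.3·36237 = 14541908.1.
Subtract the known strata: 11738·379.0 + 5117·365.6 + 7055·385.1 = 9036357.7.
Remaining total for batch 1: 14541908.1 − 9036357.7 = 5505550.4.
Divide by its size: 5505550.4 / 12327 = 446.625... → 446.6.

446.6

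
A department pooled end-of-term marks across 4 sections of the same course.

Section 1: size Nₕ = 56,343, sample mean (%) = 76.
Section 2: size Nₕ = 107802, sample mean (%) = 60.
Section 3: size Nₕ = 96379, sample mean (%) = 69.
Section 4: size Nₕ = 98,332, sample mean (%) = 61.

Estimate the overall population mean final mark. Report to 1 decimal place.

N = 358856; weights Wₕ = Nₕ/N = (0.1570, 0.3004, 0.2686, 0.2740).
x̄_st = Σ Wₕ·x̄ₕ = 0.1570·76 + 0.3004·60 + 0.2686·69 + 0.2740·61 ≈ 65.203...
→ 65.2.

65.2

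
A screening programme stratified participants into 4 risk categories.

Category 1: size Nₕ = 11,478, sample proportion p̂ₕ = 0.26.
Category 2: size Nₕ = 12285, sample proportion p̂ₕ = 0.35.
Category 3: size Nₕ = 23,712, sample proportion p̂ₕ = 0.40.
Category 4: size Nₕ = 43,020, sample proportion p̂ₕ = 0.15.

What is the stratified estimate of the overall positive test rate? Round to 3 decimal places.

0.257

Wₕ = Nₕ/N with N = 90495: 0.1268, 0.1358, 0.2620, 0.4754.
p̂_st = 0.1268·0.26 + 0.1358·0.35 + 0.2620·0.40 + 0.4754·0.15 ≈ 0.25661... → 0.257.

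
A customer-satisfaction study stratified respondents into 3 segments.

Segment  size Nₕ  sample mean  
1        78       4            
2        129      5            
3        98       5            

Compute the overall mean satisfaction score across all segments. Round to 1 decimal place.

N = 78 + 129 + 98 = 305.
Overall mean = Σ (Nₕ/N)·x̄ₕ — weight by population share, not a simple average.
Σ Nₕx̄ₕ = 78·4 + 129·5 + 98·5 = 312 + 645 + 490 = 1447.
Divide by N: 1447 / 305 = 4.744... → 4.7.

4.7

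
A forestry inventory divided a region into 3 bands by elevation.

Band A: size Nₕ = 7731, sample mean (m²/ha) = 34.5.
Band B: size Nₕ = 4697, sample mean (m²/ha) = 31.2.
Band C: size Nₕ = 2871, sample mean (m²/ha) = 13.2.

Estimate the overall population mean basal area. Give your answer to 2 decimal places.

29.49

N = 15299; weights Wₕ = Nₕ/N = (0.5053, 0.3070, 0.1877).
x̄_st = Σ Wₕ·x̄ₕ = 0.5053·34.5 + 0.3070·31.2 + 0.1877·13.2 ≈ 29.4897...
→ 29.49.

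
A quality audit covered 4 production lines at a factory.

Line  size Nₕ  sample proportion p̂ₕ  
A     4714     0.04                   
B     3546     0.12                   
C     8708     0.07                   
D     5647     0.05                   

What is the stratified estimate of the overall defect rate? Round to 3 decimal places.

Wₕ = Nₕ/N with N = 22615: 0.2084, 0.1568, 0.3851, 0.2497.
p̂_st = 0.2084·0.04 + 0.1568·0.12 + 0.3851·0.07 + 0.2497·0.05 ≈ 0.06659... → 0.067.

0.067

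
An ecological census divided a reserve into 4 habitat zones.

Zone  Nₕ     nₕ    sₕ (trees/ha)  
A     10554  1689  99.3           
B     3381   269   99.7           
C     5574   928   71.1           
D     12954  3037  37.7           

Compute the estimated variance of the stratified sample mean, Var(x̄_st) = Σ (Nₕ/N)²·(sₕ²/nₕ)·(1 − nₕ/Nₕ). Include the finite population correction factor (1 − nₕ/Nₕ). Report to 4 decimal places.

N = 32463. Term for each stratum: Wₕ²sₕ²/nₕ·(1−nₕ/Nₕ).
Var(x̄_st) = 0.5183074 + 0.3689313 + 0.1338629 + 0.0570486 = 1.0781501 → 1.0782.

1.0782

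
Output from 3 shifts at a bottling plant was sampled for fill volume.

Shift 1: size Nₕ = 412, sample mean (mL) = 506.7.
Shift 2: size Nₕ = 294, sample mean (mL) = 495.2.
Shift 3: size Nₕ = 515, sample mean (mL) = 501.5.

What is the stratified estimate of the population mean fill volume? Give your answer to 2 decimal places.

N = 1221; weights Wₕ = Nₕ/N = (0.3374, 0.2408, 0.4218).
x̄_st = Σ Wₕ·x̄ₕ = 0.3374·506.7 + 0.2408·495.2 + 0.4218·501.5 ≈ 501.7377...
→ 501.74.

501.74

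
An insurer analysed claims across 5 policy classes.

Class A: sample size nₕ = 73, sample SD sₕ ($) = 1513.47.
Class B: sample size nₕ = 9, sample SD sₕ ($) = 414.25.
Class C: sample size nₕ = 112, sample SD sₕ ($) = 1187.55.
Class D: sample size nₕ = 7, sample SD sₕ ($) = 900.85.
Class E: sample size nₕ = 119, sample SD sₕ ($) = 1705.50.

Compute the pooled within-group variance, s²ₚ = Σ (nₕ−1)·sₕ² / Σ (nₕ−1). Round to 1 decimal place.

2129953.3

A: (73−1)·1513.47² = 72·2290591.4409 = 164922583.7448
B: (9−1)·414.25² = 8·171603.0625 = 1372824.5
C: (112−1)·1187.55² = 111·1410275.0025 = 156540525.2775
D: (7−1)·900.85² = 6·811530.7225 = 4869184.335
E: (119−1)·1705.50² = 118·2908730.25 = 343230169.5
Numerator = 670935287.3573; denominator = Σ(nₕ−1) = 315.
s²ₚ = 670935287.3573/315 = 2129953.293... → 2129953.3.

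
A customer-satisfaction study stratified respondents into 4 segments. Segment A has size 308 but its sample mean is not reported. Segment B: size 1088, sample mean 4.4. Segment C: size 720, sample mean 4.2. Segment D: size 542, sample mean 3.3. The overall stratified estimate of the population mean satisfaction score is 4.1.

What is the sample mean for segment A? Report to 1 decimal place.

N = 308 + 1088 + 720 + 542 = 2658.
Overall total = μ·N = 4.1·2658 = 10897.8.
Subtract the known strata: 1088·4.4 + 720·4.2 + 542·3.3 = 9599.8.
Remaining total for segment A: 10897.8 − 9599.8 = 1298.
Divide by its size: 1298 / 308 = 4.214... → 4.2.

4.2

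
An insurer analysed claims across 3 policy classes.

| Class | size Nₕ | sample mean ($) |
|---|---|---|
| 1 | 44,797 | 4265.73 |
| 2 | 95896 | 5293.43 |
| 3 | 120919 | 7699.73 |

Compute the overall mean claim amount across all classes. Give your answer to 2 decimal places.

N = 44797 + 95896 + 120919 = 261612.
Overall mean = Σ (Nₕ/N)·x̄ₕ — weight by population share, not a simple average.
Σ Nₕx̄ₕ = 44797·4265.73 + 95896·5293.43 + 120919·7699.73 = 191091906.81 + 507618763.28 + 931043651.87 = 1629754321.96.
Divide by N: 1629754321.96 / 261612 = 6229.6619... → 6229.66.

6229.66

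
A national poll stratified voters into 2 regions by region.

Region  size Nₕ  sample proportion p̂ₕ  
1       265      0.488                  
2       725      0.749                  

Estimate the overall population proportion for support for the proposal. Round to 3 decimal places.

0.679

N = 265 + 725 = 990.
Overall proportion = Σ (Nₕ/N)·p̂ₕ.
Σ Nₕp̂ₕ = 129.32 + 543.025 = 672.345.
672.345 / 990 = 0.67914... → 0.679.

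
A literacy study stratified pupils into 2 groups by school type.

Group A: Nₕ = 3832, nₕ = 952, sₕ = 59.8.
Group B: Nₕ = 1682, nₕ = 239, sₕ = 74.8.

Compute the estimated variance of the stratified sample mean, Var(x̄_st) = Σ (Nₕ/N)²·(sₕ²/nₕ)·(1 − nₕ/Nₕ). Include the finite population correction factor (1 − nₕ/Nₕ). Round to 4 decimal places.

N = 5514. Term for each stratum: Wₕ²sₕ²/nₕ·(1−nₕ/Nₕ).
Var(x̄_st) = 1.3634835 + 1.8688055 = 3.2322889 → 3.2323.

3.2323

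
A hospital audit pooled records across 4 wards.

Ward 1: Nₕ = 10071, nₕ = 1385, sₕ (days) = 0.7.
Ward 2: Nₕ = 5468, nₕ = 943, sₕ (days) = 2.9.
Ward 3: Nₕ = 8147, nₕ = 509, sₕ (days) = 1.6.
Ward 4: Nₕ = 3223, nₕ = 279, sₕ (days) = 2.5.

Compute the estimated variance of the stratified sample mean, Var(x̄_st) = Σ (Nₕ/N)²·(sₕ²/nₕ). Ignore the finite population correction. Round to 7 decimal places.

N = 26909. Term for each stratum: Wₕ²sₕ²/nₕ.
Var(x̄_st) = 0.0000495560 + 0.0003682529 + 0.0004610229 + 0.0003213670 = 0.0012001989 → 0.0012002.

0.0012002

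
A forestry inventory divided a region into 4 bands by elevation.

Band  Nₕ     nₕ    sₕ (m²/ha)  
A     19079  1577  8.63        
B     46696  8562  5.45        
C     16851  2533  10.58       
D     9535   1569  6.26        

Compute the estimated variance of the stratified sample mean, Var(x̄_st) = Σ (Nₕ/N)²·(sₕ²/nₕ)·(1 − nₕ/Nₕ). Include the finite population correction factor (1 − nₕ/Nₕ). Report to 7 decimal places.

0.0040627

N = 92161. Term for each stratum: Wₕ²sₕ²/nₕ·(1−nₕ/Nₕ).
Var(x̄_st) = 0.0018566876 + 0.0007273031 + 0.0012553066 + 0.0002233533 = 0.0040626506 → 0.0040627.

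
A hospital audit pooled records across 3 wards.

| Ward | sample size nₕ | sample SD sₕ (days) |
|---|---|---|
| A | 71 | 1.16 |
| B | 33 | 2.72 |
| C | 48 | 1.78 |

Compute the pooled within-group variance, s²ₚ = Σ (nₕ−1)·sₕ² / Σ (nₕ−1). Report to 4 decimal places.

3.2205

Degrees of freedom: 70 + 32 + 47 = 149.
Σ(nₕ−1)sₕ² = 70·1.3456 + 32·7.3984 + 47·3.1684 = 479.8556.
s²ₚ = 479.8556 / 149 = 3.220507... → 3.2205.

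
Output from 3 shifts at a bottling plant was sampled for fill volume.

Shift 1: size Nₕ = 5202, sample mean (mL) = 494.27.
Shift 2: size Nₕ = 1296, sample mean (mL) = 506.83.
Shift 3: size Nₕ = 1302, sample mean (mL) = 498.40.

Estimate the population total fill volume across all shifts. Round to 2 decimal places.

Population total = Σ Nₕ·x̄ₕ (each stratum's size times its mean).
5202·494.27 + 1296·506.83 + 1302·498.40 = 2571192.54 + 656851.68 + 648916.8 = 3876961.02.

3876961.02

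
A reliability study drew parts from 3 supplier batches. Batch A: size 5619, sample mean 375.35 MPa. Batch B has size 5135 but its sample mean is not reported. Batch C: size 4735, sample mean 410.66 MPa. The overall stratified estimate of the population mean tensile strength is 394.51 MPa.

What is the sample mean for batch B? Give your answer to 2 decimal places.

400.58

N = 5619 + 5135 + 4735 = 15489.
Overall total = μ·N = 394.51·15489 = 6110565.39.
Subtract the known strata: 5619·375.35 + 4735·410.66 = 4053566.75.
Remaining total for batch B: 6110565.39 − 4053566.75 = 2056998.64.
Divide by its size: 2056998.64 / 5135 = 400.5840... → 400.58.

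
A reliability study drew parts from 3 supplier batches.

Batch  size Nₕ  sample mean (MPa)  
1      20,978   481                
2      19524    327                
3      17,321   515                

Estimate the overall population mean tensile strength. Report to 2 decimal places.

439.19

x̄_st = (Σ Nₕx̄ₕ) / (Σ Nₕ) = (20978·481 + 19524·327 + 17321·515) / 57823
= 25395081 / 57823 = 439.1865... → 439.19.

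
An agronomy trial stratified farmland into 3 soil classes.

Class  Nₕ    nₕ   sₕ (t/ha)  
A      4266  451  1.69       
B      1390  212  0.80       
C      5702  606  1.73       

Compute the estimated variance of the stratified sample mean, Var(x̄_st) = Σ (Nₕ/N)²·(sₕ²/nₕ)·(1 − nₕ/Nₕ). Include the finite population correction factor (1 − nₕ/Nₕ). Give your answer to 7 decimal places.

N = 11358; Wₕ = Nₕ/N.
class A: (4266/11358)²·1.69²/451·(1 − 451/4266) = 0.0007989296
class B: (1390/11358)²·0.80²/212·(1 − 212/1390) = 0.0000383178
class C: (5702/11358)²·1.73²/606·(1 − 606/5702) = 0.0011124295
Sum = 0.0019496769 → 0.0019497.

0.0019497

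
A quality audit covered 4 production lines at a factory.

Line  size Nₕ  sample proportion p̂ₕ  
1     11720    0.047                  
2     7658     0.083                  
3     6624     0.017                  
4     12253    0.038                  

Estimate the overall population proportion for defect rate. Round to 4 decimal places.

0.0461

N = 11720 + 7658 + 6624 + 12253 = 38255.
Overall proportion = Σ (Nₕ/N)·p̂ₕ.
Σ Nₕp̂ₕ = 550.84 + 635.614 + 112.608 + 465.614 = 1764.676.
1764.676 / 38255 = 0.046129... → 0.0461.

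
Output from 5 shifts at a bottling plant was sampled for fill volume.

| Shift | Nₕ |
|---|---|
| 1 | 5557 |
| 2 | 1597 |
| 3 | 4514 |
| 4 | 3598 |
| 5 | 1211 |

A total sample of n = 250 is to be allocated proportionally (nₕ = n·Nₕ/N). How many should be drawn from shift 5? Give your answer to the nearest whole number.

N = 5557 + 1597 + 4514 + 3598 + 1211 = 16477.
n_5 = 250·1211/16477 = 18.374... → 18.

18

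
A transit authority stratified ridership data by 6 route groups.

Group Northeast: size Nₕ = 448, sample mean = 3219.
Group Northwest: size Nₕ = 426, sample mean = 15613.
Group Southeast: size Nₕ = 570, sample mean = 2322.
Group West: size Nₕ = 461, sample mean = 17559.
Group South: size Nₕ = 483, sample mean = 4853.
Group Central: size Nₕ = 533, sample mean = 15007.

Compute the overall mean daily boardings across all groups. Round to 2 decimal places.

N = 448 + 426 + 570 + 461 + 483 + 533 = 2921.
Weight each subgroup mean by Nₕ/N and sum.
Σ Nₕx̄ₕ = 448·3219 + 426·15613 + 570·2322 + 461·17559 + 483·4853 + 533·15007 = 1442112 + 6651138 + 1323540 + 8094699 + 2343999 + 7998731 = 27854219.
Divide by N: 27854219 / 2921 = 9535.8504... → 9535.85.

9535.85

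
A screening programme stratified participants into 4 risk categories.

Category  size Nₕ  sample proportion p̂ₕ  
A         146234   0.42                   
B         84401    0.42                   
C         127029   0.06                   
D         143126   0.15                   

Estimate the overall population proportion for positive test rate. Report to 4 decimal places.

0.2515

N = 146234 + 84401 + 127029 + 143126 = 500790.
Overall proportion = Σ (Nₕ/N)·p̂ₕ.
Σ Nₕp̂ₕ = 61418.28 + 35448.42 + 7621.74 + 21468.9 = 125957.34.
125957.34 / 500790 = 0.251517... → 0.2515.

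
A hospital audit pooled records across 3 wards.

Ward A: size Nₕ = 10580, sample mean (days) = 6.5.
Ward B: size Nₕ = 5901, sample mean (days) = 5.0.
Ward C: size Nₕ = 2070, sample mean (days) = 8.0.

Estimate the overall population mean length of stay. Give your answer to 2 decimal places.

x̄_st = (Σ Nₕx̄ₕ) / (Σ Nₕ) = (10580·6.5 + 5901·5.0 + 2070·8.0) / 18551
= 114835 / 18551 = 6.1902... → 6.19.

6.19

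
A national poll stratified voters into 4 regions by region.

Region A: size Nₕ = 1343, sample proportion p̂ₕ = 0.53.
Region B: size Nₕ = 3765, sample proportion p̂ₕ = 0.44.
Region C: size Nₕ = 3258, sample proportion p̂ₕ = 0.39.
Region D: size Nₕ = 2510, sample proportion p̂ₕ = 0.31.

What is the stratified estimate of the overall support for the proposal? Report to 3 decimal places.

N = 1343 + 3765 + 3258 + 2510 = 10876.
Overall proportion = Σ (Nₕ/N)·p̂ₕ.
Σ Nₕp̂ₕ = 711.79 + 1656.6 + 1270.62 + 778.1 = 4417.11.
4417.11 / 10876 = 0.40613... → 0.406.

0.406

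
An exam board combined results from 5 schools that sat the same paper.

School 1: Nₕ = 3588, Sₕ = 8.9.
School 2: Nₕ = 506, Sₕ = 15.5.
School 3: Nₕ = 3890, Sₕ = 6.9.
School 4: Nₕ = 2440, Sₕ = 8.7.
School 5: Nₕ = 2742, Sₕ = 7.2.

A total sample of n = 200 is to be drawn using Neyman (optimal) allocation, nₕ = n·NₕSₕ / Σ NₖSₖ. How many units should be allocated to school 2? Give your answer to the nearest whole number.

Σ NₕSₕ = 3588·8.9 + 506·15.5 + 3890·6.9 + 2440·8.7 + 2742·7.2 = 107587.6.
Share for 2: 7843/107587.6 = 0.07290.
n_2 = 200 × 0.07290 = 14.580... → 15.

15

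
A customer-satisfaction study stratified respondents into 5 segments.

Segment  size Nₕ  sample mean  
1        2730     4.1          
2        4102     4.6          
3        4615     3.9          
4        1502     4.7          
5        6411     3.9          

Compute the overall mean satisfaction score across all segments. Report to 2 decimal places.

4.14

x̄_st = (Σ Nₕx̄ₕ) / (Σ Nₕ) = (2730·4.1 + 4102·4.6 + 4615·3.9 + 1502·4.7 + 6411·3.9) / 19360
= 80123 / 19360 = 4.1386... → 4.14.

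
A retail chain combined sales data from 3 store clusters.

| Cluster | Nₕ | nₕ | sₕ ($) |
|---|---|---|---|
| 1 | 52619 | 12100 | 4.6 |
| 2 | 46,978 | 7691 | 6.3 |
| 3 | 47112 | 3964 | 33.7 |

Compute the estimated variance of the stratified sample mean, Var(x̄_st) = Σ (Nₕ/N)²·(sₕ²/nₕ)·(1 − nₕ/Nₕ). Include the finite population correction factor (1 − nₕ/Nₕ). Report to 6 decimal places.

0.027674

N = 146709. Term for each stratum: Wₕ²sₕ²/nₕ·(1−nₕ/Nₕ).
Var(x̄_st) = 0.000173228 + 0.000442515 + 0.027058571 = 0.027674314 → 0.027674.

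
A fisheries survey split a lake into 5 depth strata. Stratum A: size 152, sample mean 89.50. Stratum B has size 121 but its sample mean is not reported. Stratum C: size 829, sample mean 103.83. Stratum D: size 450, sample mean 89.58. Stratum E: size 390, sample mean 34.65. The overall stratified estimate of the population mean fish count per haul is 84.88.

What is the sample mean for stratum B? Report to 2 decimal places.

N = 152 + 121 + 829 + 450 + 390 = 1942.
Overall total = μ·N = 84.88·1942 = 164836.96.
Subtract the known strata: 152·89.50 + 829·103.83 + 450·89.58 + 390·34.65 = 153503.57.
Remaining total for stratum B: 164836.96 − 153503.57 = 11333.39.
Divide by its size: 11333.39 / 121 = 93.6644... → 93.66.

93.66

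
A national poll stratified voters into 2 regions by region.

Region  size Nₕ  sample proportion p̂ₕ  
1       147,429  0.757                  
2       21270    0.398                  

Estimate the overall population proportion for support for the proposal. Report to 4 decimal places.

Wₕ = Nₕ/N with N = 168699: 0.8739, 0.1261.
p̂_st = 0.8739·0.757 + 0.1261·0.398 ≈ 0.711736... → 0.7117.

0.7117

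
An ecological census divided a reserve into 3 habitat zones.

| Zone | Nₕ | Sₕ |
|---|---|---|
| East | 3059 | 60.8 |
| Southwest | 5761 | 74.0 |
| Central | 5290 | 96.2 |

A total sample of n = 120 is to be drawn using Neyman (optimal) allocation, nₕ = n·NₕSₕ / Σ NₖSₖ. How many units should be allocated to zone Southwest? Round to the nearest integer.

Σ NₕSₕ = 3059·60.8 + 5761·74.0 + 5290·96.2 = 1121199.2.
Share for Southwest: 426314/1121199.2 = 0.38023.
n_Southwest = 120 × 0.38023 = 45.628... → 46.

46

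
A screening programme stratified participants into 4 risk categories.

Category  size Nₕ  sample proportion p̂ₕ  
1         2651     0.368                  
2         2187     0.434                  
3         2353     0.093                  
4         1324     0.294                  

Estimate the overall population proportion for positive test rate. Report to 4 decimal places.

0.2975

Wₕ = Nₕ/N with N = 8515: 0.3113, 0.2568, 0.2763, 0.1555.
p̂_st = 0.3113·0.368 + 0.2568·0.434 + 0.2763·0.093 + 0.1555·0.294 ≈ 0.297453... → 0.2975.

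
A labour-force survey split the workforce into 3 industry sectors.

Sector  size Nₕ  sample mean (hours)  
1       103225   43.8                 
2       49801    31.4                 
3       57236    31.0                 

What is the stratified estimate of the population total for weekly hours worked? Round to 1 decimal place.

7859322.4

Population total = Σ Nₕ·x̄ₕ (each stratum's size times its mean).
103225·43.8 + 49801·31.4 + 57236·31.0 = 4521255 + 1563751.4 + 1774316 = 7859322.4.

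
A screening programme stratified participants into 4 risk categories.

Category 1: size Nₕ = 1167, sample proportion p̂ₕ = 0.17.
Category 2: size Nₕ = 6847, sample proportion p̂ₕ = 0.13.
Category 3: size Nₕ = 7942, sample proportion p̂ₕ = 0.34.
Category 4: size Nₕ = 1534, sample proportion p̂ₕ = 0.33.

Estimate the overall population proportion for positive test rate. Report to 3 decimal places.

Wₕ = Nₕ/N with N = 17490: 0.0667, 0.3915, 0.4541, 0.0877.
p̂_st = 0.0667·0.17 + 0.3915·0.13 + 0.4541·0.34 + 0.0877·0.33 ≈ 0.24557... → 0.246.

0.246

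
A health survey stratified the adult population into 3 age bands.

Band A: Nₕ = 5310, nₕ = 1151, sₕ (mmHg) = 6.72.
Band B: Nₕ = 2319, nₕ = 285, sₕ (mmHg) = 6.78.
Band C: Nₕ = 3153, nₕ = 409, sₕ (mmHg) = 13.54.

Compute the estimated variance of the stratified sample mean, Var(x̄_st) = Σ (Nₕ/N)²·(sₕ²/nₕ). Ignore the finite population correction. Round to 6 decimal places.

N = 10782. Term for each stratum: Wₕ²sₕ²/nₕ.
Var(x̄_st) = 0.009515982 + 0.007461349 + 0.038332161 = 0.055309493 → 0.055309.

0.055309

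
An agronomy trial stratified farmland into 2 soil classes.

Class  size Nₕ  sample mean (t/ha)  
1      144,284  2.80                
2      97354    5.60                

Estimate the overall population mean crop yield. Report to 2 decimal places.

x̄_st = (Σ Nₕx̄ₕ) / (Σ Nₕ) = (144284·2.80 + 97354·5.60) / 241638
= 949177.6 / 241638 = 3.9281... → 3.93.

3.93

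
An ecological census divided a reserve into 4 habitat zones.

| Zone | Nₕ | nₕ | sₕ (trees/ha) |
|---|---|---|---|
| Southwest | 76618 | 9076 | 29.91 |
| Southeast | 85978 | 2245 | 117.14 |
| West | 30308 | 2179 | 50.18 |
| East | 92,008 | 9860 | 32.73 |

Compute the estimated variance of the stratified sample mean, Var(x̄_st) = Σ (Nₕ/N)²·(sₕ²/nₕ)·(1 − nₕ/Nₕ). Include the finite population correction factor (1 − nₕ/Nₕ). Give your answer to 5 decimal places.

N = 284912; Wₕ = Nₕ/N.
zone Southwest: (76618/284912)²·29.91²/9076·(1 − 9076/76618) = 0.00628379
zone Southeast: (85978/284912)²·117.14²/2245·(1 − 2245/85978) = 0.54207153
zone West: (30308/284912)²·50.18²/2179·(1 − 2179/30308) = 0.01213652
zone East: (92008/284912)²·32.73²/9860·(1 − 9860/92008) = 0.01011617
Sum = 0.57060801 → 0.57061.

0.57061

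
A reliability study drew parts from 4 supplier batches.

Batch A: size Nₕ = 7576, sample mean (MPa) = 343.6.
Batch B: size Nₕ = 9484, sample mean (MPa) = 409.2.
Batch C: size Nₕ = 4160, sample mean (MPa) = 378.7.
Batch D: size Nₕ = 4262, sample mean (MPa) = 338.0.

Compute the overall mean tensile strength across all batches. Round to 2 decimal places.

372.81

N = 7576 + 9484 + 4160 + 4262 = 25482.
Weight each subgroup mean by Nₕ/N and sum.
Σ Nₕx̄ₕ = 7576·343.6 + 9484·409.2 + 4160·378.7 + 4262·338.0 = 2603113.6 + 3880852.8 + 1575392 + 1440556 = 9499914.4.
Divide by N: 9499914.4 / 25482 = 372.8088... → 372.81.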